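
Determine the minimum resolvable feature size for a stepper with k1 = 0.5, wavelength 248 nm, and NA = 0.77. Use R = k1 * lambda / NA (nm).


Step 1: Identify values: k1 = 0.5, lambda = 248 nm, NA = 0.77
Step 2: R = k1 * lambda / NA
R = 0.5 * 248 / 0.77
R = 161.0 nm


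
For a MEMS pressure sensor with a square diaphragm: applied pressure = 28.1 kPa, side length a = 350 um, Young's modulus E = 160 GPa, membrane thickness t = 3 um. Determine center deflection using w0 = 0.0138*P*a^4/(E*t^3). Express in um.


Step 1: Convert pressure to compatible units (E is in GPa, so P in GPa).
P = 28.1 kPa = 28.1e-6 GPa
Step 2: Compute numerator: 0.0138 * P * a^4.
a^4 = 350^4 = 15006250000
numerator = 0.0138 * 28.1e-6 * 15006250000 = 5.81912e+03
Step 3: Compute denominator: E * t^3 = 160 * 3^3 = 4320
Step 4: w0 = numerator / denominator = 5.81912e+03 / 4320 = 1.347 um


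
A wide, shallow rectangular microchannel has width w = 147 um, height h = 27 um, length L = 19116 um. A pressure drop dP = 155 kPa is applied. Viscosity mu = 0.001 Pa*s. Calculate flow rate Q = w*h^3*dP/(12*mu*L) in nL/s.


Step 1: Convert all dimensions to SI (meters).
w = 147e-6 m, h = 27e-6 m, L = 19116e-6 m, dP = 155e3 Pa
Step 2: Q = w * h^3 * dP / (12 * mu * L)
Q = 147e-6 * (27e-6)^3 * 155e3 / (12 * 0.001 * 19116e-6) = 1.95506886e-09 m^3/s
Step 3: Convert Q from m^3/s to nL/s (1 m^3 = 1e12 nL, so multiply by 1e12).
Q = 1955.069 nL/s


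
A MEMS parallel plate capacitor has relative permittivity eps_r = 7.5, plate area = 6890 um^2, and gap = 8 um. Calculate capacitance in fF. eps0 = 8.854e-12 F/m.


Step 1: Convert area to m^2: A = 6890e-12 m^2
Step 2: Convert gap to m: d = 8e-6 m
Step 3: C = eps0 * eps_r * A / d
C = 8.854e-12 * 7.5 * 6890e-12 / 8e-6
Step 4: Convert to fF (multiply by 1e15).
C = 57.19 fF


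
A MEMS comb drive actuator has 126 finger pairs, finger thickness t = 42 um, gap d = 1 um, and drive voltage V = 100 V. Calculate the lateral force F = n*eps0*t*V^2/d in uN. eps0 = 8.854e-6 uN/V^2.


Step 1: Parameters: n=126, eps0=8.854e-6 uN/V^2, t=42 um, V=100 V, d=1 um
Step 2: V^2 = 10000
Step 3: F = 126 * 8.854e-6 * 42 * 10000 / 1
F = 468.554 uN


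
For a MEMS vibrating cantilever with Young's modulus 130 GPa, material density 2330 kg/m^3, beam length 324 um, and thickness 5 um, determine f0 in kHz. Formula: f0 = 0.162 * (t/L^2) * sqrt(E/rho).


Step 1: Convert units to SI.
t_SI = 5e-6 m, L_SI = 324e-6 m
Step 2: Calculate sqrt(E/rho).
sqrt(130e9 / 2330) = 7469.54 m/s
Step 3: Compute f0.
f0 = 0.162 * 5e-6 / (324e-6)^2 * 7469.54 = 57635.3 Hz = 57.64 kHz


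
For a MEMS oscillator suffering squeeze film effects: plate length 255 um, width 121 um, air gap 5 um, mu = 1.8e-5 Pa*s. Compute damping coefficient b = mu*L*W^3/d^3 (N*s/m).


Step 1: Convert to SI.
L = 255e-6 m, W = 121e-6 m, d = 5e-6 m
Step 2: W^3 = (121e-6)^3 = 1.77e-12 m^3
Step 3: d^3 = (5e-6)^3 = 1.25e-16 m^3
Step 4: b = 1.8e-5 * 255e-6 * 1.77e-12 / 1.25e-16
b = 6.51e-05 N*s/m


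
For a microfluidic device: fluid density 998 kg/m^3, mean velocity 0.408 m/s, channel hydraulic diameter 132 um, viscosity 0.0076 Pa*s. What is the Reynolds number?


Step 1: Convert Dh to meters: Dh = 132e-6 m
Step 2: Re = rho * v * Dh / mu
Re = 998 * 0.408 * 132e-6 / 0.0076
Re = 7.072


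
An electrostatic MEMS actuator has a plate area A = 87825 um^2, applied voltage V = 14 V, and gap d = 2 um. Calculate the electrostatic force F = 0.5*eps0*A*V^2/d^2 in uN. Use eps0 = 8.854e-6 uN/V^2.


Step 1: Identify parameters.
eps0 = 8.854e-6 uN/V^2, A = 87825 um^2, V = 14 V, d = 2 um
Step 2: Compute V^2 = 14^2 = 196
Step 3: Compute d^2 = 2^2 = 4
Step 4: F = 0.5 * 8.854e-6 * 87825 * 196 / 4
F = 19.051 uN


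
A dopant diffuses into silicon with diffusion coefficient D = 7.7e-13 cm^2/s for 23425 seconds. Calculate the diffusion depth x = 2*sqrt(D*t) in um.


Step 1: Compute D*t = 7.7e-13 * 23425 = 1.803725e-08 cm^2
Step 2: sqrt(D*t) = 1.34303e-04 cm
Step 3: x = 2 * 1.34303e-04 cm = 2.68606e-04 cm
Step 4: Convert to um (1 cm = 1e4 um): x = 2.686 um


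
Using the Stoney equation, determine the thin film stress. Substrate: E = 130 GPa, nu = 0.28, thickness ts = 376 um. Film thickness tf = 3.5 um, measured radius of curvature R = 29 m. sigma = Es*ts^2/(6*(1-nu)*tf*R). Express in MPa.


Step 1: Compute numerator: Es * ts^2 = 130 * 376^2 = 18378880 (GPa*um^2)
Step 2: Compute denominator (R in um): 6*(1-nu)*tf*R = 6*0.72*3.5*29e6 = 438480000.0 (um^2)
Step 3: sigma (GPa) = 18378880 / 438480000.0 = 4.1915e-02 GPa
Step 4: Convert to MPa (x1000): sigma = 41.9 MPa


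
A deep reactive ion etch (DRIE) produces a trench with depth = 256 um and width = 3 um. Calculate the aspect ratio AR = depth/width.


Step 1: AR = depth / width
Step 2: AR = 256 / 3
AR = 85.3


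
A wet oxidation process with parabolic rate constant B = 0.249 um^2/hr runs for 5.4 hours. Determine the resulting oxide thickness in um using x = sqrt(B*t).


Step 1: Compute B*t = 0.249 * 5.4 = 1.3446
Step 2: x = sqrt(1.3446)
x = 1.16 um


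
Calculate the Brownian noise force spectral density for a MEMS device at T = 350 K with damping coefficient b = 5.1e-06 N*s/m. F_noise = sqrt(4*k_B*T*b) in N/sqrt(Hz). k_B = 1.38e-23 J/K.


Step 1: Compute 4 * k_B * T * b
= 4 * 1.38e-23 * 350 * 5.1e-06
= 9.8532e-26 N^2/Hz
Step 2: F_noise = sqrt(9.8532e-26)
F_noise = 3.14e-13 N/sqrt(Hz)


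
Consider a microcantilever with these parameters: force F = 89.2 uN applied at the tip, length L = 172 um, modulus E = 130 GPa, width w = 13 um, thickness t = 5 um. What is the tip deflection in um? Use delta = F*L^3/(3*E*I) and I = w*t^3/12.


Step 1: Calculate the second moment of area.
I = w * t^3 / 12 = 13 * 5^3 / 12 = 135.4167 um^4
Step 2: Convert E to consistent units (1 GPa = 1000 uN/um^2).
E = 130 GPa = 130000 uN/um^2
Step 3: Calculate tip deflection.
delta = F * L^3 / (3 * E * I)
delta = 89.2 * 172^3 / (3 * 130000 * 135.4167)
delta = 8.5944 um


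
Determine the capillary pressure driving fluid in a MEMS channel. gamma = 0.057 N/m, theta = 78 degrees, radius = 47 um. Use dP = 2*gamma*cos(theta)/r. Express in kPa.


Step 1: cos(78 deg) = 0.2079
Step 2: Convert r to m: r = 47e-6 m
Step 3: dP = 2 * 0.057 * 0.2079 / 47e-6 = 504.3 Pa
Step 4: Convert Pa to kPa (divide by 1000).
dP = 0.5 kPa


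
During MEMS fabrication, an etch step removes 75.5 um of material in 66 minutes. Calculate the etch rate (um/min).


Step 1: Etch rate = depth / time
Step 2: rate = 75.5 / 66
rate = 1.144 um/min


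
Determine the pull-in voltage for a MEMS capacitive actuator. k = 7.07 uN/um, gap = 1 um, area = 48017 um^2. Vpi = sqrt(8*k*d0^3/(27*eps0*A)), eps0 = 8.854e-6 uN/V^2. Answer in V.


Step 1: Compute numerator: 8 * k * d0^3 = 8 * 7.07 * 1^3 = 56.56
Step 2: Compute denominator: 27 * eps0 * A = 27 * 8.854e-6 * 48017 = 11.478848
Step 3: Vpi = sqrt(56.56 / 11.478848)
Vpi = 2.22 V


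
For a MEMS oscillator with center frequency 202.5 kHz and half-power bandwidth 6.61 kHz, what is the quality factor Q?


Step 1: Q = f0 / bandwidth
Step 2: Q = 202.5 / 6.61
Q = 30.6


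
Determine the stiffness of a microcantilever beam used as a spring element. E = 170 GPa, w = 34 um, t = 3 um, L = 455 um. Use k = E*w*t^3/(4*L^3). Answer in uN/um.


Step 1: Convert E to consistent units (1 GPa = 1000 uN/um^2).
E = 170 GPa = 170000 uN/um^2
Step 2: Compute t^3 = 3^3 = 27
Step 3: Compute L^3 = 455^3 = 94196375
Step 4: k = 170000 * 34 * 27 / (4 * 94196375)
k = 0.4142 uN/um


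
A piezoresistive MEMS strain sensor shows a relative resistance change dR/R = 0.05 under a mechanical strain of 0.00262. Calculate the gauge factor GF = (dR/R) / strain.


Step 1: Identify values.
dR/R = 0.05, strain = 0.00262
Step 2: GF = (dR/R) / strain = 0.05 / 0.00262
GF = 19.1


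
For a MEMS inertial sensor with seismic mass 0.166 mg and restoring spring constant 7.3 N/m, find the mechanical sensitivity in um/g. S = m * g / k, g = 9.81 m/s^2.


Step 1: Convert mass: m = 0.166 mg = 1.66e-07 kg
Step 2: S = m * g / k = 1.66e-07 * 9.81 / 7.3
Step 3: S = 2.23e-07 m/g
Step 4: Convert to um/g: S = 0.223 um/g


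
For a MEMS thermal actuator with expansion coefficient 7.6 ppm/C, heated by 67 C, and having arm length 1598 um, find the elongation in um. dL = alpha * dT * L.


Step 1: Convert CTE: alpha = 7.6 ppm/C = 7.6e-6 /C
Step 2: dL = 7.6e-6 * 67 * 1598
dL = 0.8137 um


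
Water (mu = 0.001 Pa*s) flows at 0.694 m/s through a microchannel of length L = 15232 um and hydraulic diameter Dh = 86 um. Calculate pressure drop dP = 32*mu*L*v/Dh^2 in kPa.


Step 1: Convert to SI: L = 15232e-6 m, Dh = 86e-6 m
Step 2: dP = 32 * 0.001 * 15232e-6 * 0.694 / (86e-6)^2
Step 3: dP = 45737.19 Pa
Step 4: Convert to kPa: dP = 45.74 kPa


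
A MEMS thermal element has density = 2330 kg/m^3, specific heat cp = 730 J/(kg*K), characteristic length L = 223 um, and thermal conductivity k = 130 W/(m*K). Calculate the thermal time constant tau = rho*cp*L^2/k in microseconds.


Step 1: Convert L to m: L = 223e-6 m
Step 2: L^2 = (223e-6)^2 = 4.9729e-08 m^2
Step 3: tau = 2330 * 730 * 4.9729e-08 / 130 = 6.5064659e-04 s
Step 4: Convert to microseconds (multiply by 1e6).
tau = 650.647 us


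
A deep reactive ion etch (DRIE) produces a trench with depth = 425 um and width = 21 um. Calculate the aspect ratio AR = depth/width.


Step 1: AR = depth / width
Step 2: AR = 425 / 21
AR = 20.2


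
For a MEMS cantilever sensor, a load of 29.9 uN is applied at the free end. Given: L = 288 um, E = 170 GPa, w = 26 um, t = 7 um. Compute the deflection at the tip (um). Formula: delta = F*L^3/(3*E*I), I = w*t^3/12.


Step 1: Calculate the second moment of area.
I = w * t^3 / 12 = 26 * 7^3 / 12 = 743.1667 um^4
Step 2: Convert E to consistent units (1 GPa = 1000 uN/um^2).
E = 170 GPa = 170000 uN/um^2
Step 3: Calculate tip deflection.
delta = F * L^3 / (3 * E * I)
delta = 29.9 * 288^3 / (3 * 170000 * 743.1667)
delta = 1.8845 um


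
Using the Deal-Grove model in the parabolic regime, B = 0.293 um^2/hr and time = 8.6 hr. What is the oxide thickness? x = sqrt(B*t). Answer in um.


Step 1: Compute B*t = 0.293 * 8.6 = 2.5198
Step 2: x = sqrt(2.5198)
x = 1.587 um


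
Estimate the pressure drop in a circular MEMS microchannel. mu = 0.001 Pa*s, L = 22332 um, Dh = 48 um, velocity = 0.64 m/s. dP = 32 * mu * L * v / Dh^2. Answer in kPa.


Step 1: Convert to SI: L = 22332e-6 m, Dh = 48e-6 m
Step 2: dP = 32 * 0.001 * 22332e-6 * 0.64 / (48e-6)^2
Step 3: dP = 198506.67 Pa
Step 4: Convert to kPa: dP = 198.51 kPa


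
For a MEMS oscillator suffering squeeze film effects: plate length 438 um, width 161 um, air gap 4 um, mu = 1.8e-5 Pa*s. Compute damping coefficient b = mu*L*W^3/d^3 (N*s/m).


Step 1: Convert to SI.
L = 438e-6 m, W = 161e-6 m, d = 4e-6 m
Step 2: W^3 = (161e-6)^3 = 4.17e-12 m^3
Step 3: d^3 = (4e-6)^3 = 6.40e-17 m^3
Step 4: b = 1.8e-5 * 438e-6 * 4.17e-12 / 6.40e-17
b = 5.14e-04 N*s/m


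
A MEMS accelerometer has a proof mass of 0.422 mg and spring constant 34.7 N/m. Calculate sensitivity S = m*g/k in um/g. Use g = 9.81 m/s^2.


Step 1: Convert mass: m = 0.422 mg = 4.22e-07 kg
Step 2: S = m * g / k = 4.22e-07 * 9.81 / 34.7
Step 3: S = 1.19e-07 m/g
Step 4: Convert to um/g: S = 0.119 um/g


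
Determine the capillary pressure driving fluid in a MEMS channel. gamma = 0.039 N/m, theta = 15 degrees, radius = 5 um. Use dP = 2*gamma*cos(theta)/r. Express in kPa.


Step 1: cos(15 deg) = 0.9659
Step 2: Convert r to m: r = 5e-6 m
Step 3: dP = 2 * 0.039 * 0.9659 / 5e-6 = 15068.0 Pa
Step 4: Convert Pa to kPa (divide by 1000).
dP = 15.07 kPa


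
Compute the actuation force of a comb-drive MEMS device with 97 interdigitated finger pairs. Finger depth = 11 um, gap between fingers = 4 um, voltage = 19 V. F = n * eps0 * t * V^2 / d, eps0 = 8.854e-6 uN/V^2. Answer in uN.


Step 1: Parameters: n=97, eps0=8.854e-6 uN/V^2, t=11 um, V=19 V, d=4 um
Step 2: V^2 = 361
Step 3: F = 97 * 8.854e-6 * 11 * 361 / 4
F = 0.853 uN


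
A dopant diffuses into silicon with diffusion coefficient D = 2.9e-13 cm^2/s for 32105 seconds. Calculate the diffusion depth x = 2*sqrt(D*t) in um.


Step 1: Compute D*t = 2.9e-13 * 32105 = 9.31045e-09 cm^2
Step 2: sqrt(D*t) = 9.6491e-05 cm
Step 3: x = 2 * 9.6491e-05 cm = 1.92982e-04 cm
Step 4: Convert to um (1 cm = 1e4 um): x = 1.93 um


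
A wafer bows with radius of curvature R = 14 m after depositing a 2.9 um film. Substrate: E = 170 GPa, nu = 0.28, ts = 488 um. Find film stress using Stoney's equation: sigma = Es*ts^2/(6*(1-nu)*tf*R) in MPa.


Step 1: Compute numerator: Es * ts^2 = 170 * 488^2 = 40484480 (GPa*um^2)
Step 2: Compute denominator (R in um): 6*(1-nu)*tf*R = 6*0.72*2.9*14e6 = 175392000.0 (um^2)
Step 3: sigma (GPa) = 40484480 / 175392000.0 = 2.30823e-01 GPa
Step 4: Convert to MPa (x1000): sigma = 230.8 MPa


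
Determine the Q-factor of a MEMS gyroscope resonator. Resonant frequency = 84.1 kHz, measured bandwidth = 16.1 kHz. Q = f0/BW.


Step 1: Q = f0 / bandwidth
Step 2: Q = 84.1 / 16.1
Q = 5.2


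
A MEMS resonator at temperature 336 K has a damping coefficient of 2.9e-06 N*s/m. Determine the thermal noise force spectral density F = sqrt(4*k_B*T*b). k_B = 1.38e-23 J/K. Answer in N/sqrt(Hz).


Step 1: Compute 4 * k_B * T * b
= 4 * 1.38e-23 * 336 * 2.9e-06
= 5.3787e-26 N^2/Hz
Step 2: F_noise = sqrt(5.3787e-26)
F_noise = 2.32e-13 N/sqrt(Hz)


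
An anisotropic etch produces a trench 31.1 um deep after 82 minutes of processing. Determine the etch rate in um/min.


Step 1: Etch rate = depth / time
Step 2: rate = 31.1 / 82
rate = 0.379 um/min


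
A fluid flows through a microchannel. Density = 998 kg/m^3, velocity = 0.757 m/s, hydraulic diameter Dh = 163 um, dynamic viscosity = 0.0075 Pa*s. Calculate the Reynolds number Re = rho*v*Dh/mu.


Step 1: Convert Dh to meters: Dh = 163e-6 m
Step 2: Re = rho * v * Dh / mu
Re = 998 * 0.757 * 163e-6 / 0.0075
Re = 16.419


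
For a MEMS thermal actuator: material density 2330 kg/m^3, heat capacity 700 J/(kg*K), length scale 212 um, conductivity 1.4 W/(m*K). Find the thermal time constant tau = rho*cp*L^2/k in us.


Step 1: Convert L to m: L = 212e-6 m
Step 2: L^2 = (212e-6)^2 = 4.4944e-08 m^2
Step 3: tau = 2330 * 700 * 4.4944e-08 / 1.4 = 5.235976e-02 s
Step 4: Convert to microseconds (multiply by 1e6).
tau = 52359.76 us


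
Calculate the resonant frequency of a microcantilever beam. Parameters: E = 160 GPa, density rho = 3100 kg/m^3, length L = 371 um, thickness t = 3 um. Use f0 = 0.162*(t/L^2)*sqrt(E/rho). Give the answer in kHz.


Step 1: Convert units to SI.
t_SI = 3e-6 m, L_SI = 371e-6 m
Step 2: Calculate sqrt(E/rho).
sqrt(160e9 / 3100) = 7184.21 m/s
Step 3: Compute f0.
f0 = 0.162 * 3e-6 / (371e-6)^2 * 7184.21 = 25366.9 Hz = 25.37 kHz


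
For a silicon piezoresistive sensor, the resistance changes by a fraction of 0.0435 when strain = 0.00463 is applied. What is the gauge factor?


Step 1: Identify values.
dR/R = 0.0435, strain = 0.00463
Step 2: GF = (dR/R) / strain = 0.0435 / 0.00463
GF = 9.4


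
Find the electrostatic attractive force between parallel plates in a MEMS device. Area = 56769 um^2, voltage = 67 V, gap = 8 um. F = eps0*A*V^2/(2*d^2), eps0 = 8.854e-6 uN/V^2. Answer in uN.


Step 1: Identify parameters.
eps0 = 8.854e-6 uN/V^2, A = 56769 um^2, V = 67 V, d = 8 um
Step 2: Compute V^2 = 67^2 = 4489
Step 3: Compute d^2 = 8^2 = 64
Step 4: F = 0.5 * 8.854e-6 * 56769 * 4489 / 64
F = 17.627 uN


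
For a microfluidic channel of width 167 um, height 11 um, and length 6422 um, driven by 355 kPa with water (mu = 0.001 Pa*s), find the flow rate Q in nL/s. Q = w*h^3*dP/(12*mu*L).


Step 1: Convert all dimensions to SI (meters).
w = 167e-6 m, h = 11e-6 m, L = 6422e-6 m, dP = 355e3 Pa
Step 2: Q = w * h^3 * dP / (12 * mu * L)
Q = 167e-6 * (11e-6)^3 * 355e3 / (12 * 0.001 * 6422e-6) = 1.02393251e-09 m^3/s
Step 3: Convert Q from m^3/s to nL/s (1 m^3 = 1e12 nL, so multiply by 1e12).
Q = 1023.933 nL/s


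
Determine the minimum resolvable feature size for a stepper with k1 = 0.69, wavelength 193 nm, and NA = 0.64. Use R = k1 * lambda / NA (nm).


Step 1: Identify values: k1 = 0.69, lambda = 193 nm, NA = 0.64
Step 2: R = k1 * lambda / NA
R = 0.69 * 193 / 0.64
R = 208.1 nm


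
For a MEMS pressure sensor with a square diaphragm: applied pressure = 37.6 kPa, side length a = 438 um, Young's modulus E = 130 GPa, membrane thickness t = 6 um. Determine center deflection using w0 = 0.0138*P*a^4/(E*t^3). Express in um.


Step 1: Convert pressure to compatible units (E is in GPa, so P in GPa).
P = 37.6 kPa = 37.6e-6 GPa
Step 2: Compute numerator: 0.0138 * P * a^4.
a^4 = 438^4 = 36804120336
numerator = 0.0138 * 37.6e-6 * 36804120336 = 1.90969e+04
Step 3: Compute denominator: E * t^3 = 130 * 6^3 = 28080
Step 4: w0 = numerator / denominator = 1.90969e+04 / 28080 = 0.6801 um


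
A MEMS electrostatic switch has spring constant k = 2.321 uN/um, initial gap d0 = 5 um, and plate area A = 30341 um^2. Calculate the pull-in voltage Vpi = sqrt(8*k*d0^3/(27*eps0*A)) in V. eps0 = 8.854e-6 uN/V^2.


Step 1: Compute numerator: 8 * k * d0^3 = 8 * 2.321 * 5^3 = 2321.0
Step 2: Compute denominator: 27 * eps0 * A = 27 * 8.854e-6 * 30341 = 7.253259
Step 3: Vpi = sqrt(2321.0 / 7.253259)
Vpi = 17.89 V


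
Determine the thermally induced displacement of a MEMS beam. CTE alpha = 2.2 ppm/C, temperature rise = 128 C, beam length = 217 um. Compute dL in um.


Step 1: Convert CTE: alpha = 2.2 ppm/C = 2.2e-6 /C
Step 2: dL = 2.2e-6 * 128 * 217
dL = 0.0611 um


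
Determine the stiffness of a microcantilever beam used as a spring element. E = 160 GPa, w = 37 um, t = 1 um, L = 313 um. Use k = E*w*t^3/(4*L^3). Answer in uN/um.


Step 1: Convert E to consistent units (1 GPa = 1000 uN/um^2).
E = 160 GPa = 160000 uN/um^2
Step 2: Compute t^3 = 1^3 = 1
Step 3: Compute L^3 = 313^3 = 30664297
Step 4: k = 160000 * 37 * 1 / (4 * 30664297)
k = 0.0483 uN/um


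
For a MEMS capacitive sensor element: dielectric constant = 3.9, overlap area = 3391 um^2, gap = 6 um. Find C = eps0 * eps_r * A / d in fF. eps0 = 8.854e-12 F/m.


Step 1: Convert area to m^2: A = 3391e-12 m^2
Step 2: Convert gap to m: d = 6e-6 m
Step 3: C = eps0 * eps_r * A / d
C = 8.854e-12 * 3.9 * 3391e-12 / 6e-6
Step 4: Convert to fF (multiply by 1e15).
C = 19.52 fF


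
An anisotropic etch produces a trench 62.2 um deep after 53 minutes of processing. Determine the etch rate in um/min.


Step 1: Etch rate = depth / time
Step 2: rate = 62.2 / 53
rate = 1.174 um/min


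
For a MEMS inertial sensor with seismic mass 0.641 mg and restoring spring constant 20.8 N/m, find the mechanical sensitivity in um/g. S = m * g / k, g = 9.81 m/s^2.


Step 1: Convert mass: m = 0.641 mg = 6.41e-07 kg
Step 2: S = m * g / k = 6.41e-07 * 9.81 / 20.8
Step 3: S = 3.02e-07 m/g
Step 4: Convert to um/g: S = 0.302 um/g


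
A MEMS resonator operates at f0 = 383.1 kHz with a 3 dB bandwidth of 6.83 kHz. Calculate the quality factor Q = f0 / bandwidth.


Step 1: Q = f0 / bandwidth
Step 2: Q = 383.1 / 6.83
Q = 56.1


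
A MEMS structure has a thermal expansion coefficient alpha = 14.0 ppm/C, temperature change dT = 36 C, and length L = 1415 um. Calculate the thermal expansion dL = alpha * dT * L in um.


Step 1: Convert CTE: alpha = 14.0 ppm/C = 14.0e-6 /C
Step 2: dL = 14.0e-6 * 36 * 1415
dL = 0.7132 um


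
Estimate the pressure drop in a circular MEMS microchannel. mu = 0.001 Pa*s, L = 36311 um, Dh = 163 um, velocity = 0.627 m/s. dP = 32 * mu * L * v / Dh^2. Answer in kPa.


Step 1: Convert to SI: L = 36311e-6 m, Dh = 163e-6 m
Step 2: dP = 32 * 0.001 * 36311e-6 * 0.627 / (163e-6)^2
Step 3: dP = 27420.83 Pa
Step 4: Convert to kPa: dP = 27.42 kPa


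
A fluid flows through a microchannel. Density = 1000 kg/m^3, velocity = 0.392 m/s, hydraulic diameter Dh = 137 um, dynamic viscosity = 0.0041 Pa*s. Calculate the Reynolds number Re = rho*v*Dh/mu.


Step 1: Convert Dh to meters: Dh = 137e-6 m
Step 2: Re = rho * v * Dh / mu
Re = 1000 * 0.392 * 137e-6 / 0.0041
Re = 13.099


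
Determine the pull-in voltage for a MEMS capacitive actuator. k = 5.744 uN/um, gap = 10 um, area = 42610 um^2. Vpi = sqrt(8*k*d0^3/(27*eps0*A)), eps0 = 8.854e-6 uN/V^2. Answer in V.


Step 1: Compute numerator: 8 * k * d0^3 = 8 * 5.744 * 10^3 = 45952.0
Step 2: Compute denominator: 27 * eps0 * A = 27 * 8.854e-6 * 42610 = 10.186261
Step 3: Vpi = sqrt(45952.0 / 10.186261)
Vpi = 67.17 V


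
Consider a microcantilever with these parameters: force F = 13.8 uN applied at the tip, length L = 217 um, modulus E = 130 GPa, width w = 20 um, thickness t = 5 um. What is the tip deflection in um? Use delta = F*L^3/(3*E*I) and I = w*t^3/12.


Step 1: Calculate the second moment of area.
I = w * t^3 / 12 = 20 * 5^3 / 12 = 208.3333 um^4
Step 2: Convert E to consistent units (1 GPa = 1000 uN/um^2).
E = 130 GPa = 130000 uN/um^2
Step 3: Calculate tip deflection.
delta = F * L^3 / (3 * E * I)
delta = 13.8 * 217^3 / (3 * 130000 * 208.3333)
delta = 1.7355 um


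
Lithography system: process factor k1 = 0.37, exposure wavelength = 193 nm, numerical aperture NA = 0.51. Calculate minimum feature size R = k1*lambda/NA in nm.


Step 1: Identify values: k1 = 0.37, lambda = 193 nm, NA = 0.51
Step 2: R = k1 * lambda / NA
R = 0.37 * 193 / 0.51
R = 140.0 nm


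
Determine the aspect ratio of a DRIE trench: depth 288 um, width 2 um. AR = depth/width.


Step 1: AR = depth / width
Step 2: AR = 288 / 2
AR = 144.0


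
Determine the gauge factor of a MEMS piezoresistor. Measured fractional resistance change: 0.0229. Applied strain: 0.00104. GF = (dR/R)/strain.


Step 1: Identify values.
dR/R = 0.0229, strain = 0.00104
Step 2: GF = (dR/R) / strain = 0.0229 / 0.00104
GF = 22.0


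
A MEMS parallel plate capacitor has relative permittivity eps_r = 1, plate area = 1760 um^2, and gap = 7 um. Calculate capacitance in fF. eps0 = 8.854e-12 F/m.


Step 1: Convert area to m^2: A = 1760e-12 m^2
Step 2: Convert gap to m: d = 7e-6 m
Step 3: C = eps0 * eps_r * A / d
C = 8.854e-12 * 1 * 1760e-12 / 7e-6
Step 4: Convert to fF (multiply by 1e15).
C = 2.23 fF


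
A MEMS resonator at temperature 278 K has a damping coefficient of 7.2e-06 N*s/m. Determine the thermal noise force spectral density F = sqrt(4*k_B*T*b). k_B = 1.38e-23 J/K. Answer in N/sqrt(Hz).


Step 1: Compute 4 * k_B * T * b
= 4 * 1.38e-23 * 278 * 7.2e-06
= 1.1049e-25 N^2/Hz
Step 2: F_noise = sqrt(1.1049e-25)
F_noise = 3.32e-13 N/sqrt(Hz)


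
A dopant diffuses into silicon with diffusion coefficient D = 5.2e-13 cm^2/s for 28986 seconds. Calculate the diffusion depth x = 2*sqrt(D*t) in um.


Step 1: Compute D*t = 5.2e-13 * 28986 = 1.507272e-08 cm^2
Step 2: sqrt(D*t) = 1.22771e-04 cm
Step 3: x = 2 * 1.22771e-04 cm = 2.45542e-04 cm
Step 4: Convert to um (1 cm = 1e4 um): x = 2.455 um


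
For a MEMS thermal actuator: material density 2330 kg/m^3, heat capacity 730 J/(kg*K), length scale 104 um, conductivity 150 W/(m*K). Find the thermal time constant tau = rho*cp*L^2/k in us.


Step 1: Convert L to m: L = 104e-6 m
Step 2: L^2 = (104e-6)^2 = 1.0816e-08 m^2
Step 3: tau = 2330 * 730 * 1.0816e-08 / 150 = 1.2264623e-04 s
Step 4: Convert to microseconds (multiply by 1e6).
tau = 122.646 us


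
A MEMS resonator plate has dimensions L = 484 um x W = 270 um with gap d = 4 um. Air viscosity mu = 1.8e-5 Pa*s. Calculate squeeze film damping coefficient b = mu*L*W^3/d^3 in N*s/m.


Step 1: Convert to SI.
L = 484e-6 m, W = 270e-6 m, d = 4e-6 m
Step 2: W^3 = (270e-6)^3 = 1.97e-11 m^3
Step 3: d^3 = (4e-6)^3 = 6.40e-17 m^3
Step 4: b = 1.8e-5 * 484e-6 * 1.97e-11 / 6.40e-17
b = 2.68e-03 N*s/m


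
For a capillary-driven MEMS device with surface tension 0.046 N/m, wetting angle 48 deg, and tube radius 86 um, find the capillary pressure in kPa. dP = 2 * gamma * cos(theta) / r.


Step 1: cos(48 deg) = 0.6691
Step 2: Convert r to m: r = 86e-6 m
Step 3: dP = 2 * 0.046 * 0.6691 / 86e-6 = 715.8 Pa
Step 4: Convert Pa to kPa (divide by 1000).
dP = 0.72 kPa


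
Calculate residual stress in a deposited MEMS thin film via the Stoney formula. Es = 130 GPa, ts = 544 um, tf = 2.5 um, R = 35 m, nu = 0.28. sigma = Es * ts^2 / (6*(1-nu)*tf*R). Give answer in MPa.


Step 1: Compute numerator: Es * ts^2 = 130 * 544^2 = 38471680 (GPa*um^2)
Step 2: Compute denominator (R in um): 6*(1-nu)*tf*R = 6*0.72*2.5*35e6 = 378000000.0 (um^2)
Step 3: sigma (GPa) = 38471680 / 378000000.0 = 1.01777e-01 GPa
Step 4: Convert to MPa (x1000): sigma = 101.8 MPa


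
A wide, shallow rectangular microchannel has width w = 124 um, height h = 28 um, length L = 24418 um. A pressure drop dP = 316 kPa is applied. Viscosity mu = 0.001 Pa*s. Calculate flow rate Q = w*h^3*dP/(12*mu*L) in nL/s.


Step 1: Convert all dimensions to SI (meters).
w = 124e-6 m, h = 28e-6 m, L = 24418e-6 m, dP = 316e3 Pa
Step 2: Q = w * h^3 * dP / (12 * mu * L)
Q = 124e-6 * (28e-6)^3 * 316e3 / (12 * 0.001 * 24418e-6) = 2.93556382e-09 m^3/s
Step 3: Convert Q from m^3/s to nL/s (1 m^3 = 1e12 nL, so multiply by 1e12).
Q = 2935.564 nL/s


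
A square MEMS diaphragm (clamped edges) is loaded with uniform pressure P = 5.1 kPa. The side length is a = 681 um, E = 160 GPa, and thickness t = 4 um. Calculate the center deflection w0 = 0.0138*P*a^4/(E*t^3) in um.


Step 1: Convert pressure to compatible units (E is in GPa, so P in GPa).
P = 5.1 kPa = 5.1e-6 GPa
Step 2: Compute numerator: 0.0138 * P * a^4.
a^4 = 681^4 = 215074265121
numerator = 0.0138 * 5.1e-6 * 215074265121 = 1.513693e+04
Step 3: Compute denominator: E * t^3 = 160 * 4^3 = 10240
Step 4: w0 = numerator / denominator = 1.513693e+04 / 10240 = 1.4782 um


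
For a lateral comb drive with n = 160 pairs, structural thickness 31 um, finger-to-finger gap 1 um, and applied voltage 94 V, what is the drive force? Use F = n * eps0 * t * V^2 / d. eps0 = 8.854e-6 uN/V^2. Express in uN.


Step 1: Parameters: n=160, eps0=8.854e-6 uN/V^2, t=31 um, V=94 V, d=1 um
Step 2: V^2 = 8836
Step 3: F = 160 * 8.854e-6 * 31 * 8836 / 1
F = 388.04 uN


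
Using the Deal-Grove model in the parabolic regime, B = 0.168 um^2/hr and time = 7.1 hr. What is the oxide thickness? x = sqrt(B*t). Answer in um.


Step 1: Compute B*t = 0.168 * 7.1 = 1.1928
Step 2: x = sqrt(1.1928)
x = 1.092 um


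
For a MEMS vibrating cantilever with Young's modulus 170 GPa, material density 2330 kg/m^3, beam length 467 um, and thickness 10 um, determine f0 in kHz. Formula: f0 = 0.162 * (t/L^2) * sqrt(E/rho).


Step 1: Convert units to SI.
t_SI = 10e-6 m, L_SI = 467e-6 m
Step 2: Calculate sqrt(E/rho).
sqrt(170e9 / 2330) = 8541.74 m/s
Step 3: Compute f0.
f0 = 0.162 * 10e-6 / (467e-6)^2 * 8541.74 = 63449.4 Hz = 63.45 kHz


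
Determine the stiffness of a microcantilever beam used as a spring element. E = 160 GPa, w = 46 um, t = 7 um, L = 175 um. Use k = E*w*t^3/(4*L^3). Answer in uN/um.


Step 1: Convert E to consistent units (1 GPa = 1000 uN/um^2).
E = 160 GPa = 160000 uN/um^2
Step 2: Compute t^3 = 7^3 = 343
Step 3: Compute L^3 = 175^3 = 5359375
Step 4: k = 160000 * 46 * 343 / (4 * 5359375)
k = 117.76 uN/um


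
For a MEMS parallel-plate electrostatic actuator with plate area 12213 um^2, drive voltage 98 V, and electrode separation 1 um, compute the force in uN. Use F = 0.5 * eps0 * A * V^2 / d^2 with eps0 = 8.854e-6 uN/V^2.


Step 1: Identify parameters.
eps0 = 8.854e-6 uN/V^2, A = 12213 um^2, V = 98 V, d = 1 um
Step 2: Compute V^2 = 98^2 = 9604
Step 3: Compute d^2 = 1^2 = 1
Step 4: F = 0.5 * 8.854e-6 * 12213 * 9604 / 1
F = 519.259 uN


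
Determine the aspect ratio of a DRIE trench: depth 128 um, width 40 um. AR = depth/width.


Step 1: AR = depth / width
Step 2: AR = 128 / 40
AR = 3.2


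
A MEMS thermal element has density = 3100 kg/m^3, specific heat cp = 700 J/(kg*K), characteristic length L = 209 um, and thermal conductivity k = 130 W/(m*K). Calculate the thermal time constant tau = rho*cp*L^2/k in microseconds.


Step 1: Convert L to m: L = 209e-6 m
Step 2: L^2 = (209e-6)^2 = 4.3681e-08 m^2
Step 3: tau = 3100 * 700 * 4.3681e-08 / 130 = 7.2913669e-04 s
Step 4: Convert to microseconds (multiply by 1e6).
tau = 729.137 us


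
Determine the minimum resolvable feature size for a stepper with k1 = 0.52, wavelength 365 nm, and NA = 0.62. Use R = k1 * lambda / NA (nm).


Step 1: Identify values: k1 = 0.52, lambda = 365 nm, NA = 0.62
Step 2: R = k1 * lambda / NA
R = 0.52 * 365 / 0.62
R = 306.1 nm


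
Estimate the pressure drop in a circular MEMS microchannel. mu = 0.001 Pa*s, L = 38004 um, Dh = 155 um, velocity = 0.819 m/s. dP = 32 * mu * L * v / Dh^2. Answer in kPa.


Step 1: Convert to SI: L = 38004e-6 m, Dh = 155e-6 m
Step 2: dP = 32 * 0.001 * 38004e-6 * 0.819 / (155e-6)^2
Step 3: dP = 41457.18 Pa
Step 4: Convert to kPa: dP = 41.46 kPa


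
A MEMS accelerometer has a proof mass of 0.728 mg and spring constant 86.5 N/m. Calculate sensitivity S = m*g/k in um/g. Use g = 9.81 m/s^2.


Step 1: Convert mass: m = 0.728 mg = 7.28e-07 kg
Step 2: S = m * g / k = 7.28e-07 * 9.81 / 86.5
Step 3: S = 8.26e-08 m/g
Step 4: Convert to um/g: S = 0.083 um/g


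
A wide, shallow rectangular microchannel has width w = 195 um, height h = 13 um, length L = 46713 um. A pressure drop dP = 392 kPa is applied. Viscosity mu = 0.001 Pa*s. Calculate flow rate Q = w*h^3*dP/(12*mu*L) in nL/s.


Step 1: Convert all dimensions to SI (meters).
w = 195e-6 m, h = 13e-6 m, L = 46713e-6 m, dP = 392e3 Pa
Step 2: Q = w * h^3 * dP / (12 * mu * L)
Q = 195e-6 * (13e-6)^3 * 392e3 / (12 * 0.001 * 46713e-6) = 2.9959305e-10 m^3/s
Step 3: Convert Q from m^3/s to nL/s (1 m^3 = 1e12 nL, so multiply by 1e12).
Q = 299.593 nL/s


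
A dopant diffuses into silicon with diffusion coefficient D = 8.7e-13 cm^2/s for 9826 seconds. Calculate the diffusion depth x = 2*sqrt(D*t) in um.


Step 1: Compute D*t = 8.7e-13 * 9826 = 8.54862e-09 cm^2
Step 2: sqrt(D*t) = 9.24587e-05 cm
Step 3: x = 2 * 9.24587e-05 cm = 1.849174e-04 cm
Step 4: Convert to um (1 cm = 1e4 um): x = 1.849 um


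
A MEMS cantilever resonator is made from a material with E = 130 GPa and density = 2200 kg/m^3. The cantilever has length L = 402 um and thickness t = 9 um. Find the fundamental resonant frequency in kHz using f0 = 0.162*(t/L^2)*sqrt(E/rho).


Step 1: Convert units to SI.
t_SI = 9e-6 m, L_SI = 402e-6 m
Step 2: Calculate sqrt(E/rho).
sqrt(130e9 / 2200) = 7687.06 m/s
Step 3: Compute f0.
f0 = 0.162 * 9e-6 / (402e-6)^2 * 7687.06 = 69353.1 Hz = 69.35 kHz


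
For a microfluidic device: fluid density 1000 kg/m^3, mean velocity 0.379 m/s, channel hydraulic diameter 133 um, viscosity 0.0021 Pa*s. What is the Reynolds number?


Step 1: Convert Dh to meters: Dh = 133e-6 m
Step 2: Re = rho * v * Dh / mu
Re = 1000 * 0.379 * 133e-6 / 0.0021
Re = 24.003


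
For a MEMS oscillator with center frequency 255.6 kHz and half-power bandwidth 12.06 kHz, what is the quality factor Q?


Step 1: Q = f0 / bandwidth
Step 2: Q = 255.6 / 12.06
Q = 21.2


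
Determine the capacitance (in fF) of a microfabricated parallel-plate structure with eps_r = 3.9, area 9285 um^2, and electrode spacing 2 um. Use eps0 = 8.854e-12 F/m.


Step 1: Convert area to m^2: A = 9285e-12 m^2
Step 2: Convert gap to m: d = 2e-6 m
Step 3: C = eps0 * eps_r * A / d
C = 8.854e-12 * 3.9 * 9285e-12 / 2e-6
Step 4: Convert to fF (multiply by 1e15).
C = 160.31 fF


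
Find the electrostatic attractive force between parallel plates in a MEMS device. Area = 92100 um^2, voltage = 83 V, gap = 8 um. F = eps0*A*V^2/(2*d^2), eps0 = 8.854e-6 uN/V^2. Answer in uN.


Step 1: Identify parameters.
eps0 = 8.854e-6 uN/V^2, A = 92100 um^2, V = 83 V, d = 8 um
Step 2: Compute V^2 = 83^2 = 6889
Step 3: Compute d^2 = 8^2 = 64
Step 4: F = 0.5 * 8.854e-6 * 92100 * 6889 / 64
F = 43.888 uN


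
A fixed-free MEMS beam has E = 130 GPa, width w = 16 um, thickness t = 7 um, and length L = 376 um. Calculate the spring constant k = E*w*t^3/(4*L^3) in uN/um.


Step 1: Convert E to consistent units (1 GPa = 1000 uN/um^2).
E = 130 GPa = 130000 uN/um^2
Step 2: Compute t^3 = 7^3 = 343
Step 3: Compute L^3 = 376^3 = 53157376
Step 4: k = 130000 * 16 * 343 / (4 * 53157376)
k = 3.3553 uN/um


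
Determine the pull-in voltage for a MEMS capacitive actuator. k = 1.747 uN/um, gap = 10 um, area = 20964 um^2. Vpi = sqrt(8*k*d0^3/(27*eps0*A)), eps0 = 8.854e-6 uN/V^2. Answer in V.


Step 1: Compute numerator: 8 * k * d0^3 = 8 * 1.747 * 10^3 = 13976.0
Step 2: Compute denominator: 27 * eps0 * A = 27 * 8.854e-6 * 20964 = 5.011612
Step 3: Vpi = sqrt(13976.0 / 5.011612)
Vpi = 52.81 V


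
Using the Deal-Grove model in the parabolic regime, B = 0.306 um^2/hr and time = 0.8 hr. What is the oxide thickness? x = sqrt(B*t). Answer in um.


Step 1: Compute B*t = 0.306 * 0.8 = 0.2448
Step 2: x = sqrt(0.2448)
x = 0.495 um


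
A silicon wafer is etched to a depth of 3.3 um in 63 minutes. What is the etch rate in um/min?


Step 1: Etch rate = depth / time
Step 2: rate = 3.3 / 63
rate = 0.052 um/min


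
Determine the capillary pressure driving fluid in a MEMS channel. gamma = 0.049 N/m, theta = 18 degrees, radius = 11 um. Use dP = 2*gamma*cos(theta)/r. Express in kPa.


Step 1: cos(18 deg) = 0.9511
Step 2: Convert r to m: r = 11e-6 m
Step 3: dP = 2 * 0.049 * 0.9511 / 11e-6 = 8473.4 Pa
Step 4: Convert Pa to kPa (divide by 1000).
dP = 8.47 kPa


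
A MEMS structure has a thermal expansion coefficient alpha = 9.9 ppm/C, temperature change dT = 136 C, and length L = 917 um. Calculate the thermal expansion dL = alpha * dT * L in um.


Step 1: Convert CTE: alpha = 9.9 ppm/C = 9.9e-6 /C
Step 2: dL = 9.9e-6 * 136 * 917
dL = 1.2346 um


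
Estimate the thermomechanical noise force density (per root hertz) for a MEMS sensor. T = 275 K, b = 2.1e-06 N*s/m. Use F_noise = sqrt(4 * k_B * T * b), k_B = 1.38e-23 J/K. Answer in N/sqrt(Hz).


Step 1: Compute 4 * k_B * T * b
= 4 * 1.38e-23 * 275 * 2.1e-06
= 3.1878e-26 N^2/Hz
Step 2: F_noise = sqrt(3.1878e-26)
F_noise = 1.79e-13 N/sqrt(Hz)


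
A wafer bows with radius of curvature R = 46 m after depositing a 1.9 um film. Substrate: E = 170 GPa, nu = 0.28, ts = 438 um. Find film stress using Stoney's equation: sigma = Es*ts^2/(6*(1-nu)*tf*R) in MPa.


Step 1: Compute numerator: Es * ts^2 = 170 * 438^2 = 32613480 (GPa*um^2)
Step 2: Compute denominator (R in um): 6*(1-nu)*tf*R = 6*0.72*1.9*46e6 = 377568000.0 (um^2)
Step 3: sigma (GPa) = 32613480 / 377568000.0 = 8.6378e-02 GPa
Step 4: Convert to MPa (x1000): sigma = 86.4 MPa


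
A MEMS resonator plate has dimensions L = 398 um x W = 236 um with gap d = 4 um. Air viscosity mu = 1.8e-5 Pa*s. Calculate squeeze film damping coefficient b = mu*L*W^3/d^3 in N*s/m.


Step 1: Convert to SI.
L = 398e-6 m, W = 236e-6 m, d = 4e-6 m
Step 2: W^3 = (236e-6)^3 = 1.31e-11 m^3
Step 3: d^3 = (4e-6)^3 = 6.40e-17 m^3
Step 4: b = 1.8e-5 * 398e-6 * 1.31e-11 / 6.40e-17
b = 1.47e-03 N*s/m


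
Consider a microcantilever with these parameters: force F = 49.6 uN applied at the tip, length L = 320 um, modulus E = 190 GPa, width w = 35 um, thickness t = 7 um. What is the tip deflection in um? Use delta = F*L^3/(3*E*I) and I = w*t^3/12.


Step 1: Calculate the second moment of area.
I = w * t^3 / 12 = 35 * 7^3 / 12 = 1000.4167 um^4
Step 2: Convert E to consistent units (1 GPa = 1000 uN/um^2).
E = 190 GPa = 190000 uN/um^2
Step 3: Calculate tip deflection.
delta = F * L^3 / (3 * E * I)
delta = 49.6 * 320^3 / (3 * 190000 * 1000.4167)
delta = 2.8502 um


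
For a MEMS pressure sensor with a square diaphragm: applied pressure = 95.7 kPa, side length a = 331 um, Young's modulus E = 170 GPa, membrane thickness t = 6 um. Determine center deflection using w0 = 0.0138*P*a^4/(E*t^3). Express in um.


Step 1: Convert pressure to compatible units (E is in GPa, so P in GPa).
P = 95.7 kPa = 95.7e-6 GPa
Step 2: Compute numerator: 0.0138 * P * a^4.
a^4 = 331^4 = 12003612721
numerator = 0.0138 * 95.7e-6 * 12003612721 = 1.58527e+04
Step 3: Compute denominator: E * t^3 = 170 * 6^3 = 36720
Step 4: w0 = numerator / denominator = 1.58527e+04 / 36720 = 0.4317 um


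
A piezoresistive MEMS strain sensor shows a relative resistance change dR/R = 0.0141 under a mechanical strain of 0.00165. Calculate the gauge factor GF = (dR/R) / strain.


Step 1: Identify values.
dR/R = 0.0141, strain = 0.00165
Step 2: GF = (dR/R) / strain = 0.0141 / 0.00165
GF = 8.5


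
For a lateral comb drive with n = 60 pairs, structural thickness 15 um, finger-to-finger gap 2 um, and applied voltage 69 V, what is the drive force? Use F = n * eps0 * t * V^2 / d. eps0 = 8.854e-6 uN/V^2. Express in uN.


Step 1: Parameters: n=60, eps0=8.854e-6 uN/V^2, t=15 um, V=69 V, d=2 um
Step 2: V^2 = 4761
Step 3: F = 60 * 8.854e-6 * 15 * 4761 / 2
F = 18.969 uN


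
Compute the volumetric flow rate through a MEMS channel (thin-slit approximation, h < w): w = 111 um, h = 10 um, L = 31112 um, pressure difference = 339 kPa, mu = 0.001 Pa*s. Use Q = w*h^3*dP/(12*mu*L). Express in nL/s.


Step 1: Convert all dimensions to SI (meters).
w = 111e-6 m, h = 10e-6 m, L = 31112e-6 m, dP = 339e3 Pa
Step 2: Q = w * h^3 * dP / (12 * mu * L)
Q = 111e-6 * (10e-6)^3 * 339e3 / (12 * 0.001 * 31112e-6) = 1.0078908e-10 m^3/s
Step 3: Convert Q from m^3/s to nL/s (1 m^3 = 1e12 nL, so multiply by 1e12).
Q = 100.789 nL/s


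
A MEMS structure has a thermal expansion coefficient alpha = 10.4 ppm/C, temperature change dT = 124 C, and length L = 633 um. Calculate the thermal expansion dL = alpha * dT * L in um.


Step 1: Convert CTE: alpha = 10.4 ppm/C = 10.4e-6 /C
Step 2: dL = 10.4e-6 * 124 * 633
dL = 0.8163 um


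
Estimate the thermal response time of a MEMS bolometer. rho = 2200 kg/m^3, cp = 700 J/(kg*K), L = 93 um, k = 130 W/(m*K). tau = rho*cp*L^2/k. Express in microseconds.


Step 1: Convert L to m: L = 93e-6 m
Step 2: L^2 = (93e-6)^2 = 8.649e-09 m^2
Step 3: tau = 2200 * 700 * 8.649e-09 / 130 = 1.0245738e-04 s
Step 4: Convert to microseconds (multiply by 1e6).
tau = 102.457 us


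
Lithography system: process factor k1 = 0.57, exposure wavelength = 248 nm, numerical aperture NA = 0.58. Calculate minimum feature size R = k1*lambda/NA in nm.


Step 1: Identify values: k1 = 0.57, lambda = 248 nm, NA = 0.58
Step 2: R = k1 * lambda / NA
R = 0.57 * 248 / 0.58
R = 243.7 nm


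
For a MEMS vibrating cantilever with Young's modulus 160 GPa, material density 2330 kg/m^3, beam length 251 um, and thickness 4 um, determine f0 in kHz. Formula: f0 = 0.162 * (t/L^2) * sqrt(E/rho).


Step 1: Convert units to SI.
t_SI = 4e-6 m, L_SI = 251e-6 m
Step 2: Calculate sqrt(E/rho).
sqrt(160e9 / 2330) = 8286.71 m/s
Step 3: Compute f0.
f0 = 0.162 * 4e-6 / (251e-6)^2 * 8286.71 = 85233.4 Hz = 85.23 kHz


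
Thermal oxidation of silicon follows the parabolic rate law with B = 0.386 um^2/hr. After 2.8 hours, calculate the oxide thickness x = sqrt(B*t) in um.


Step 1: Compute B*t = 0.386 * 2.8 = 1.0808
Step 2: x = sqrt(1.0808)
x = 1.04 um


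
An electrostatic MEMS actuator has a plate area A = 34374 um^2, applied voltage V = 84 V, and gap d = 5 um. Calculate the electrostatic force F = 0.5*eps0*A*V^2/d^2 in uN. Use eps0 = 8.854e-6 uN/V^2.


Step 1: Identify parameters.
eps0 = 8.854e-6 uN/V^2, A = 34374 um^2, V = 84 V, d = 5 um
Step 2: Compute V^2 = 84^2 = 7056
Step 3: Compute d^2 = 5^2 = 25
Step 4: F = 0.5 * 8.854e-6 * 34374 * 7056 / 25
F = 42.95 uN


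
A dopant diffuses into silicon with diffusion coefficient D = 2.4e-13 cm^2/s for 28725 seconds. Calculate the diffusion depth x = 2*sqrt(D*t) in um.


Step 1: Compute D*t = 2.4e-13 * 28725 = 6.894e-09 cm^2
Step 2: sqrt(D*t) = 8.30301e-05 cm
Step 3: x = 2 * 8.30301e-05 cm = 1.660602e-04 cm
Step 4: Convert to um (1 cm = 1e4 um): x = 1.661 um


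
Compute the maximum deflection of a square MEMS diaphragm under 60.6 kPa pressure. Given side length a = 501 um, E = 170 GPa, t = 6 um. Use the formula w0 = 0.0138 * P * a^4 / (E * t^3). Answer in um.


Step 1: Convert pressure to compatible units (E is in GPa, so P in GPa).
P = 60.6 kPa = 60.6e-6 GPa
Step 2: Compute numerator: 0.0138 * P * a^4.
a^4 = 501^4 = 63001502001
numerator = 0.0138 * 60.6e-6 * 63001502001 = 5.26869e+04
Step 3: Compute denominator: E * t^3 = 170 * 6^3 = 36720
Step 4: w0 = numerator / denominator = 5.26869e+04 / 36720 = 1.4348 um
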